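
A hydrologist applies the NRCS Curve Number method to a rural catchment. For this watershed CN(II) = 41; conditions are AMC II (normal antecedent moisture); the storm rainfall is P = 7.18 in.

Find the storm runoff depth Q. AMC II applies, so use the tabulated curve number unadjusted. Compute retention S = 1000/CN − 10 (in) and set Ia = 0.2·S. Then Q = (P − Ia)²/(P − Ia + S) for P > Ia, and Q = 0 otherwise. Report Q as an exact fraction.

Q = 77774761/78553950 in ≈ 0.990 in

Average conditions: CN = 41 (no AMC adjustment).
Max retention: S = 1000/41 − 10 = 590/41 in (≈ 14.390 in)
Ia = 0.2·(590/41) = 118/41 in ≈ 2.878 in
P − Ia = 7.180 − 2.878 = 8819/2050 ≈ 4.302 in (> 0, runoff occurs)
Q: (8819/2050)² ÷ (38319/2050) = 77774761/78553950 in (≈ 0.990 in)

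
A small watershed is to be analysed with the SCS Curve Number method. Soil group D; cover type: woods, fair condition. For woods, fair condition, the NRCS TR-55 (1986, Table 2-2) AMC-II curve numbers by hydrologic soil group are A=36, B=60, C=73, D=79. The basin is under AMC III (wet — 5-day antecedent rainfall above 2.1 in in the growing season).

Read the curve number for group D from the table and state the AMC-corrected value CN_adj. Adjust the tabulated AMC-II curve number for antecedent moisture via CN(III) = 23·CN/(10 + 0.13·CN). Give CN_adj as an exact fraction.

NRCS table: woods, fair condition, soil group D → CN(II) = 79
CN(III) from CN(II)=79: (23·79)/(10 + 0.13·79) = 181700/2027 ≈ 89.640

CN_adj = 181700/2027 ≈ 89.640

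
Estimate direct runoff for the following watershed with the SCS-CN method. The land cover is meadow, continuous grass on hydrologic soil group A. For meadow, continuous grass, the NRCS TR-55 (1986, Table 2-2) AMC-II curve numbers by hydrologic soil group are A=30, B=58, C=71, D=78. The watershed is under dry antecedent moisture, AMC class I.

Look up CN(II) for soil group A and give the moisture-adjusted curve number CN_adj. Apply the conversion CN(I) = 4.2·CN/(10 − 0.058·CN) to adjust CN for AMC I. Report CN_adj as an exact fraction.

NRCS table: meadow, continuous grass, soil group A → CN(II) = 30
Adjust CN=30 to AMC I: 4.2·30/(10 − 0.058·30) → 126 ÷ (413/50) = 900/59 ≈ 15.254

CN_adj = 900/59 ≈ 15.254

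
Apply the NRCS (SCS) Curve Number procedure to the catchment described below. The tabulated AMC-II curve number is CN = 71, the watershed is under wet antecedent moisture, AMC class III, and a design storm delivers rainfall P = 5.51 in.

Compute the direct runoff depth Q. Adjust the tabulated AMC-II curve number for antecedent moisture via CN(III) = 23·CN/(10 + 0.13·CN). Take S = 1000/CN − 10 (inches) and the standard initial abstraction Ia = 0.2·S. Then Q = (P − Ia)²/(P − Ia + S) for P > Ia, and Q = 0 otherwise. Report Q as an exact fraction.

Adjust CN=71 to AMC III: 23·71/(10 + 0.13·71) → 1633 ÷ (1923/100) = 163300/1923 ≈ 84.919
Retention S: 1000/CN − 10 with CN=84.919 → S = 2900/1633 ≈ 1.776 in
Ia = 0.2·(2900/1633) = 580/1633 in ≈ 0.355 in
P − Ia = 5.510 − 0.355 = 841783/163300 ≈ 5.155 in (> 0, runoff occurs)
Q = (841783/163300)²/((841783/163300) + 2900/1633) = (708598619089/26666890000)/(1131783/163300) = 24434435141/6373109100 in ≈ 3.834 in

Q = 24434435141/6373109100 in ≈ 3.834 in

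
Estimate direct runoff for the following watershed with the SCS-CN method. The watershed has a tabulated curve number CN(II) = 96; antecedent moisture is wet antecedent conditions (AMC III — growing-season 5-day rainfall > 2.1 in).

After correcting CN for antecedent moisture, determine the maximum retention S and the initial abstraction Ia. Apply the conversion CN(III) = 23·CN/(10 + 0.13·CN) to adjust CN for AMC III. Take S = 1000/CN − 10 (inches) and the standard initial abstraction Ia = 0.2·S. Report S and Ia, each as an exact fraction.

Wet (AMC III): CN(III) = 23·96/(10 + 0.13·96) = 2208/(562/25) = 27600/281 ≈ 98.221
Retention S: 1000/CN − 10 with CN=98.221 → S = 25/138 ≈ 0.181 in
Initial abstraction Ia = S/5 = (25/138)/5 = 5/138 ≈ 0.036 in

S = 25/138 in ≈ 0.181 in; Ia = 5/138 in ≈ 0.036 in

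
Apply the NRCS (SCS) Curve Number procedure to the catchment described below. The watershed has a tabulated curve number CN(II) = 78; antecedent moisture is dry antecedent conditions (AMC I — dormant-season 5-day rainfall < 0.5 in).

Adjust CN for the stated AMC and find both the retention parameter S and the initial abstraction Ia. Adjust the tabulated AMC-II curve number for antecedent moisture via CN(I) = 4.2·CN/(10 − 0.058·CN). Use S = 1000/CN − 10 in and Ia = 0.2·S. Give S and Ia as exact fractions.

S = 5500/819 in ≈ 6.716 in; Ia = 1100/819 in ≈ 1.343 in

Adjust CN=78 to AMC I: 4.2·78/(10 − 0.058·78) → (1638/5) ÷ (1369/250) = 81900/1369 ≈ 59.825
S = 1000/(81900/1369) − 10 = 5500/819 in ≈ 6.716 in
Ia = 0.2·(5500/819) = 1100/819 in ≈ 1.343 in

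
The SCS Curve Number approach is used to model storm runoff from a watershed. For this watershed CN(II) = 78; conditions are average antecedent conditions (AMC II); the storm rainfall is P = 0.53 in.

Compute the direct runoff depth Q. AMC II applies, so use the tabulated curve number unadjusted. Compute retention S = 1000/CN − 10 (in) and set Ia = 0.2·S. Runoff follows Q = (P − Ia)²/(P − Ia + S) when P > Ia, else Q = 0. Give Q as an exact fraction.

AMC II — tabulated CN = 78 applies directly.
S = 1000/78 − 10 = 110/39 in ≈ 2.821 in
Ia = 0.2S: 0.2·2.821 = 0.564 in (exactly 22/39)
P = 0.530 ≤ Ia = 0.564 in: entire storm abstracted, Q = 0.

Q = 0 in ≈ 0.000 in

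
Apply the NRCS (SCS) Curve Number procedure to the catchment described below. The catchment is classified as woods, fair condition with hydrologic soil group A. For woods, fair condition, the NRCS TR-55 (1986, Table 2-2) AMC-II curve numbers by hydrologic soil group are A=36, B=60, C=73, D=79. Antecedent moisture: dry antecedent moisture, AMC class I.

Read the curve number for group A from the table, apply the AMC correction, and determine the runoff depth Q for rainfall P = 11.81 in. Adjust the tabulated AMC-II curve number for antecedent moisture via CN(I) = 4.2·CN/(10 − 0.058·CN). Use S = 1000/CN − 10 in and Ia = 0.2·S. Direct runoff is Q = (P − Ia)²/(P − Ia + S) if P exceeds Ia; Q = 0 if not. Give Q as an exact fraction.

NRCS table: woods, fair condition, soil group A → CN(II) = 36
Adjust CN=36 to AMC I: 4.2·36/(10 − 0.058·36) → (756/5) ÷ (989/125) = 18900/989 ≈ 19.110
S = 1000/(18900/989) − 10 = 8000/189 in ≈ 42.328 in
Ia = 0.2S: 0.2·42.328 = 8.466 in (exactly 1600/189)
Since P=11.810 > Ia=8.466: effective rainfall P−Ia = 63209/18900 in
Runoff Q = (P−Ia)²/(P−Ia+S) = (3.344)²/(3.344+42.328) = 3995377681/16314650100 ≈ 0.245 in

Q = 3995377681/16314650100 in ≈ 0.245 in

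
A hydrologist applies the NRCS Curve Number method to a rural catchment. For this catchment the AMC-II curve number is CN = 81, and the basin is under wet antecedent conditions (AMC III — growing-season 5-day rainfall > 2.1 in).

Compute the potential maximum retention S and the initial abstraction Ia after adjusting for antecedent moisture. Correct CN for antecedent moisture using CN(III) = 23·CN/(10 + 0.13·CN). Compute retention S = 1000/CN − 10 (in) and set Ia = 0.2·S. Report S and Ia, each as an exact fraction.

Adjust CN=81 to AMC III: 23·81/(10 + 0.13·81) → 1863 ÷ (2053/100) = 186300/2053 ≈ 90.745
Retention S: 1000/CN − 10 with CN=90.745 → S = 1900/1863 ≈ 1.020 in
Ia = 0.2·(1900/1863) = 380/1863 in ≈ 0.204 in

S = 1900/1863 in ≈ 1.020 in; Ia = 380/1863 in ≈ 0.204 in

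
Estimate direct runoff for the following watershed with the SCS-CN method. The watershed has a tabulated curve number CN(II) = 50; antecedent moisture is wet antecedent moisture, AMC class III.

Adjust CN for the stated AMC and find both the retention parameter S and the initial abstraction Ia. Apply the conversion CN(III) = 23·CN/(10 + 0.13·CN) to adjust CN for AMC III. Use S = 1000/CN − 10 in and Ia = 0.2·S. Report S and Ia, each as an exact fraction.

S = 100/23 in ≈ 4.348 in; Ia = 20/23 in ≈ 0.870 in

CN(III) from CN(II)=50: (23·50)/(10 + 0.13·50) = 2300/33 ≈ 69.697
Retention S: 1000/CN − 10 with CN=69.697 → S = 100/23 ≈ 4.348 in
Initial abstraction Ia = S/5 = (100/23)/5 = 20/23 ≈ 0.870 in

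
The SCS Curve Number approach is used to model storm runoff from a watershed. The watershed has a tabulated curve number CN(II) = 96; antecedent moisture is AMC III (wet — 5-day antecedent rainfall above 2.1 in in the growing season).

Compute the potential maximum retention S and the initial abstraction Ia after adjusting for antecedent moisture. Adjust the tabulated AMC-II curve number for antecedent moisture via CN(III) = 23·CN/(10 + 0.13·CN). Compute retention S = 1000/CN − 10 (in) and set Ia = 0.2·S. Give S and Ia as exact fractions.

S = 25/138 in ≈ 0.181 in; Ia = 5/138 in ≈ 0.036 in

CN(III) from CN(II)=96: (23·96)/(10 + 0.13·96) = 27600/281 ≈ 98.221
S = 1000/(27600/281) − 10 = 25/138 in ≈ 0.181 in
Ia = 0.2·(25/138) = 5/138 in ≈ 0.036 in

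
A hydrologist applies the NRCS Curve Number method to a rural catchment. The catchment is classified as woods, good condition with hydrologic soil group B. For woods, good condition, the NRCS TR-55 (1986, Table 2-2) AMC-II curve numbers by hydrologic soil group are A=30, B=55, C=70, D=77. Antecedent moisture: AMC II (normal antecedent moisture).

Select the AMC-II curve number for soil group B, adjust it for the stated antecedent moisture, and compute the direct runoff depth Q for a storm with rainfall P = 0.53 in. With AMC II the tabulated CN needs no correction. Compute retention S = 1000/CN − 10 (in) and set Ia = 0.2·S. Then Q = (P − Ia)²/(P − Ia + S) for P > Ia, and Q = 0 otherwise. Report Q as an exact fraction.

NRCS table: woods, good condition, soil group B → CN(II) = 55
AMC II — tabulated CN = 55 applies directly.
S = 1000/55 − 10 = 90/11 in ≈ 8.182 in
Ia = 0.2·(90/11) = 18/11 in ≈ 1.636 in
P = 0.530 ≤ Ia = 1.636 in: entire storm abstracted, Q = 0.

Q = 0 in ≈ 0.000 in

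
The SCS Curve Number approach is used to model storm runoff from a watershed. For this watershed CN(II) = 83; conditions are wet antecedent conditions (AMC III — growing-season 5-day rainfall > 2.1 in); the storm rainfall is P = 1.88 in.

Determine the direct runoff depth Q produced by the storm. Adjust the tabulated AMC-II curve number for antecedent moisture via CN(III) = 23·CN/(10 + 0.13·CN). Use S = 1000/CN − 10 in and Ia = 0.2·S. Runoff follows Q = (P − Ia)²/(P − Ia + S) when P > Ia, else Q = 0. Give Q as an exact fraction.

Q = 6597175729/5904680175 in ≈ 1.117 in

Adjust CN=83 to AMC III: 23·83/(10 + 0.13·83) → 1909 ÷ (2079/100) = 190900/2079 ≈ 91.823
Max retention: S = 1000/(190900/2079) − 10 = 1700/1909 in (≈ 0.891 in)
Initial abstraction Ia = S/5 = (1700/1909)/5 = 340/1909 ≈ 0.178 in
P − Ia = 1.880 − 0.178 = 81223/47725 ≈ 1.702 in (> 0, runoff occurs)
Q: (81223/47725)² ÷ (123723/47725) = 6597175729/5904680175 in (≈ 1.117 in)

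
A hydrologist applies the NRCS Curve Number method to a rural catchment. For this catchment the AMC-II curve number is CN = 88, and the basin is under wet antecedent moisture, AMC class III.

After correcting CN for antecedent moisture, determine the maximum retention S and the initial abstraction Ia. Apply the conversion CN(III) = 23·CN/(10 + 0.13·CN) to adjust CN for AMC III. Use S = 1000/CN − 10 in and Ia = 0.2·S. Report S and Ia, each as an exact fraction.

Wet (AMC III): CN(III) = 23·88/(10 + 0.13·88) = 2024/(536/25) = 6325/67 ≈ 94.403
S = 1000/(6325/67) − 10 = 150/253 in ≈ 0.593 in
Ia = 0.2S: 0.2·0.593 = 0.119 in (exactly 30/253)

S = 150/253 in ≈ 0.593 in; Ia = 30/253 in ≈ 0.119 in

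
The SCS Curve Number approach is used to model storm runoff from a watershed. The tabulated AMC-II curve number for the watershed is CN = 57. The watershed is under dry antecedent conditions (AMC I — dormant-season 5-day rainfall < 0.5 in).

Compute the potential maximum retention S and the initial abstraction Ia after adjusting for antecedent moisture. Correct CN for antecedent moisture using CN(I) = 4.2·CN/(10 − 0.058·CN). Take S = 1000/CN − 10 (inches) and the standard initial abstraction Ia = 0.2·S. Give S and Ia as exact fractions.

S = 21500/1197 in ≈ 17.962 in; Ia = 4300/1197 in ≈ 3.592 in

Adjust CN=57 to AMC I: 4.2·57/(10 − 0.058·57) → (1197/5) ÷ (3347/500) = 119700/3347 ≈ 35.763
Max retention: S = 1000/(119700/3347) − 10 = 21500/1197 in (≈ 17.962 in)
Ia = 0.2S: 0.2·17.962 = 3.592 in (exactly 4300/1197)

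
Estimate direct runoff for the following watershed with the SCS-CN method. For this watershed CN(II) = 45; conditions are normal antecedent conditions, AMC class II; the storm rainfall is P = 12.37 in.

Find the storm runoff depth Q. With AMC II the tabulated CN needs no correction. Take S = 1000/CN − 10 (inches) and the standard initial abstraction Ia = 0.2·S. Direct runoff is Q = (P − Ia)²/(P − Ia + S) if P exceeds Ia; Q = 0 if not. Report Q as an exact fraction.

Q = 79798489/17939700 in ≈ 4.448 in

CN(II) = 45; AMC II needs no correction.
Max retention: S = 1000/45 − 10 = 110/9 in (≈ 12.222 in)
Ia = 0.2S: 0.2·12.222 = 2.444 in (exactly 22/9)
Since P=12.370 > Ia=2.444: effective rainfall P−Ia = 8933/900 in
Q: (8933/900)² ÷ (19933/900) = 79798489/17939700 in (≈ 4.448 in)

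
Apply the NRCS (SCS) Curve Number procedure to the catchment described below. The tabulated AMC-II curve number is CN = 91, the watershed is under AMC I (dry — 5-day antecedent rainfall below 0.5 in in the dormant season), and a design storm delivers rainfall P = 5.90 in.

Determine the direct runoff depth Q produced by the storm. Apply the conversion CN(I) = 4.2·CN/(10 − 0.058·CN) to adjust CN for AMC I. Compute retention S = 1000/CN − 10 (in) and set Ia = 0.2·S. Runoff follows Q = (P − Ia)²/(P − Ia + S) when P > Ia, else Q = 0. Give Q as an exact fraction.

Adjust CN=91 to AMC I: 4.2·91/(10 − 0.058·91) → (1911/5) ÷ (2361/500) = 63700/787 ≈ 80.940
S = 1000/(63700/787) − 10 = 1500/637 in ≈ 2.355 in
Initial abstraction Ia = S/5 = (1500/637)/5 = 300/637 ≈ 0.471 in
Excess rainfall: 5.900 − 0.471 = 5.429 in; P > Ia so Q > 0
Q: (34583/6370)² ÷ (49583/6370) = 1195983889/315843710 in (≈ 3.787 in)

Q = 1195983889/315843710 in ≈ 3.787 in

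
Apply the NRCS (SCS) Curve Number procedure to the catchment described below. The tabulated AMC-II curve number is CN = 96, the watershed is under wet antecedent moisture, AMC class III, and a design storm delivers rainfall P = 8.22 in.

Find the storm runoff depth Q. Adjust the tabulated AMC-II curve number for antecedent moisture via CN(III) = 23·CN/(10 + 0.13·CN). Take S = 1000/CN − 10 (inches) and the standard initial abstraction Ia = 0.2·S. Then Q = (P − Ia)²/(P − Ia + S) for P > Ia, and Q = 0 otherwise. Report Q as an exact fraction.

Adjust CN=96 to AMC III: 23·96/(10 + 0.13·96) → 2208 ÷ (562/25) = 27600/281 ≈ 98.221
Max retention: S = 1000/(27600/281) − 10 = 25/138 in (≈ 0.181 in)
Ia = 0.2S: 0.2·0.181 = 0.036 in (exactly 5/138)
Excess rainfall: 8.220 − 0.036 = 8.184 in; P > Ia so Q > 0
Runoff Q = (P−Ia)²/(P−Ia+S) = (8.184)²/(8.184+0.181) = 398579378/49781775 ≈ 8.007 in

Q = 398579378/49781775 in ≈ 8.007 in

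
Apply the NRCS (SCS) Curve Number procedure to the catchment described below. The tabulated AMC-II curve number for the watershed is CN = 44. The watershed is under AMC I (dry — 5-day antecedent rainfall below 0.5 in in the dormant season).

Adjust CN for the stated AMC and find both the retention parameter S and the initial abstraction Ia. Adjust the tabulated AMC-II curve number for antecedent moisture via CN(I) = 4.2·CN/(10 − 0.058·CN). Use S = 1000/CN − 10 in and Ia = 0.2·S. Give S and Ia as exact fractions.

Dry (AMC I): CN(I) = 4.2·44/(10 − 0.058·44) = (924/5)/(931/125) = 3300/133 ≈ 24.812
Retention S: 1000/CN − 10 with CN=24.812 → S = 1000/33 ≈ 30.303 in
Initial abstraction Ia = S/5 = (1000/33)/5 = 200/33 ≈ 6.061 in

S = 1000/33 in ≈ 30.303 in; Ia = 200/33 in ≈ 6.061 in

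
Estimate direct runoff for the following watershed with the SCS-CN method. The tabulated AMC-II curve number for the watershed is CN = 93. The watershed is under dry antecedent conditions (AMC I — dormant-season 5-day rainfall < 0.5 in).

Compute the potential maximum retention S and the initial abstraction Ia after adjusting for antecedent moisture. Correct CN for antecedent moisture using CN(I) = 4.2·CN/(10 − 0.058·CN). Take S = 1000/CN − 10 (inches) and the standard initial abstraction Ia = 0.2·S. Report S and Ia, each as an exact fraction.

S = 500/279 in ≈ 1.792 in; Ia = 100/279 in ≈ 0.358 in

Adjust CN=93 to AMC I: 4.2·93/(10 − 0.058·93) → (1953/5) ÷ (2303/500) = 27900/329 ≈ 84.802
Retention S: 1000/CN − 10 with CN=84.802 → S = 500/279 ≈ 1.792 in
Ia = 0.2·(500/279) = 100/279 in ≈ 0.358 in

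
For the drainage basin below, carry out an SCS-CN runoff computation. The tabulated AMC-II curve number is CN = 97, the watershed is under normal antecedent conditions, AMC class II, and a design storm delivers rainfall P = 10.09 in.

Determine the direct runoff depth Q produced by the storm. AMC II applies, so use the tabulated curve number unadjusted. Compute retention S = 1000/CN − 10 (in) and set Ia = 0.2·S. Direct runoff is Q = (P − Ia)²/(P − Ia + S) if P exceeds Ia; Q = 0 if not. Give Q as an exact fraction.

Q = 9462036529/972648100 in ≈ 9.728 in

Average conditions: CN = 97 (no AMC adjustment).
S = 1000/97 − 10 = 30/97 in ≈ 0.309 in
Initial abstraction Ia = S/5 = (30/97)/5 = 6/97 ≈ 0.062 in
P − Ia = 10.090 − 0.062 = 97273/9700 ≈ 10.028 in (> 0, runoff occurs)
Q = (97273/9700)²/((97273/9700) + 30/97) = (9462036529/94090000)/(100273/9700) = 9462036529/972648100 in ≈ 9.728 in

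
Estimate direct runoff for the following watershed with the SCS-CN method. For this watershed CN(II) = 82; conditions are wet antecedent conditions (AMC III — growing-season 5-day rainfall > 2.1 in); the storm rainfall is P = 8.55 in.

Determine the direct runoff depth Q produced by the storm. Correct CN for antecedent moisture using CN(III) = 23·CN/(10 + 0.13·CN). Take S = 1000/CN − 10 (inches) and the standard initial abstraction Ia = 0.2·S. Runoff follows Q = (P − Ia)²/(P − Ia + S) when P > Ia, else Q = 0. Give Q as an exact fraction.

CN(III) from CN(II)=82: (23·82)/(10 + 0.13·82) = 94300/1033 ≈ 91.288
Retention S: 1000/CN − 10 with CN=91.288 → S = 900/943 ≈ 0.954 in
Ia = 0.2·(900/943) = 180/943 in ≈ 0.191 in
P − Ia = 8.550 − 0.191 = 157653/18860 ≈ 8.359 in (> 0, runoff occurs)
Q = (157653/18860)²/((157653/18860) + 900/943) = (24854468409/355699600)/(175653/18860) = 2761607601/368090620 in ≈ 7.503 in

Q = 2761607601/368090620 in ≈ 7.503 in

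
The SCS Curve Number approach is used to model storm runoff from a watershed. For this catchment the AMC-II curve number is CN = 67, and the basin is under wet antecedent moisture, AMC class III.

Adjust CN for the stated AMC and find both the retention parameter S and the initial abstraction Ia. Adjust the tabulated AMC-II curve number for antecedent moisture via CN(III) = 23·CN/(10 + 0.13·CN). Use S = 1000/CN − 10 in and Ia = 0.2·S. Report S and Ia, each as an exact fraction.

S = 3300/1541 in ≈ 2.141 in; Ia = 660/1541 in ≈ 0.428 in

CN(III) from CN(II)=67: (23·67)/(10 + 0.13·67) = 154100/1871 ≈ 82.362
S = 1000/(154100/1871) − 10 = 3300/1541 in ≈ 2.141 in
Ia = 0.2S: 0.2·2.141 = 0.428 in (exactly 660/1541)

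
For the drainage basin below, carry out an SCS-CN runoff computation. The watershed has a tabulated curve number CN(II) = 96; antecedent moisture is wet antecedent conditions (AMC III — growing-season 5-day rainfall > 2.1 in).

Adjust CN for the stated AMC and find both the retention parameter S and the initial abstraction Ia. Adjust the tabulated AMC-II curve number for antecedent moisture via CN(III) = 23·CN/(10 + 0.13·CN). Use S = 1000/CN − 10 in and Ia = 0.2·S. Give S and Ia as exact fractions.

Wet (AMC III): CN(III) = 23·96/(10 + 0.13·96) = 2208/(562/25) = 27600/281 ≈ 98.221
S = 1000/(27600/281) − 10 = 25/138 in ≈ 0.181 in
Ia = 0.2S: 0.2·0.181 = 0.036 in (exactly 5/138)

S = 25/138 in ≈ 0.181 in; Ia = 5/138 in ≈ 0.036 in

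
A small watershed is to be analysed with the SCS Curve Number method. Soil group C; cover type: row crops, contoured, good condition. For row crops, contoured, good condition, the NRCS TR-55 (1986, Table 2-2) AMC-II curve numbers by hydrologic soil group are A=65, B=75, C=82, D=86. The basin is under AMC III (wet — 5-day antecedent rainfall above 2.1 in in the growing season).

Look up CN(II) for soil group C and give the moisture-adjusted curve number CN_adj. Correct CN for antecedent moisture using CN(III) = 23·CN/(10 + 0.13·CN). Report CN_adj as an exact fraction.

NRCS table: row crops, contoured, good condition, soil group C → CN(II) = 82
Wet (AMC III): CN(III) = 23·82/(10 + 0.13·82) = 1886/(1033/50) = 94300/1033 ≈ 91.288

CN_adj = 94300/1033 ≈ 91.288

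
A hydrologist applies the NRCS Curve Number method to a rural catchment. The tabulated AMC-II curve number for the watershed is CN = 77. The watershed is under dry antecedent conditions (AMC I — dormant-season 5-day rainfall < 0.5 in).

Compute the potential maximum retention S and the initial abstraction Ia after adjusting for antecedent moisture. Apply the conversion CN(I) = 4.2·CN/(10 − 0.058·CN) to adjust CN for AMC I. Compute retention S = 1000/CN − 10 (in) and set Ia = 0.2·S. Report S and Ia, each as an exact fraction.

S = 11500/1617 in ≈ 7.112 in; Ia = 2300/1617 in ≈ 1.422 in

CN(I) from CN(II)=77: (4.2·77)/(10 − 0.058·77) = 161700/2767 ≈ 58.439
S = 1000/(161700/2767) − 10 = 11500/1617 in ≈ 7.112 in
Initial abstraction Ia = S/5 = (11500/1617)/5 = 2300/1617 ≈ 1.422 in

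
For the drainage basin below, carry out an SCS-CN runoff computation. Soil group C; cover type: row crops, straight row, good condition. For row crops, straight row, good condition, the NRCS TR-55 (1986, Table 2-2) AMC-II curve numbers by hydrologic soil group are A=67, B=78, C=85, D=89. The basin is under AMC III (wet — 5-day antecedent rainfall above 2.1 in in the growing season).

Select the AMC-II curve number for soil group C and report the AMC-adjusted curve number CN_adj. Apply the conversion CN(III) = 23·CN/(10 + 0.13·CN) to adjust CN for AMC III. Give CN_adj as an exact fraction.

NRCS table: row crops, straight row, good condition, soil group C → CN(II) = 85
Adjust CN=85 to AMC III: 23·85/(10 + 0.13·85) → 1955 ÷ (421/20) = 39100/421 ≈ 92.874

CN_adj = 39100/421 ≈ 92.874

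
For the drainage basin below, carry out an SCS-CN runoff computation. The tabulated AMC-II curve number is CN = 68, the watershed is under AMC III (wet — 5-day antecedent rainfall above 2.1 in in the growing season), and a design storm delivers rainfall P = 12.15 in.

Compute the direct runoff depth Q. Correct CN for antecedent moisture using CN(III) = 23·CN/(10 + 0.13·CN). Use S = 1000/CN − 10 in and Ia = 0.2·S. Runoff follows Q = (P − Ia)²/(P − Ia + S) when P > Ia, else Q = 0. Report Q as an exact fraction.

Adjust CN=68 to AMC III: 23·68/(10 + 0.13·68) → 1564 ÷ (471/25) = 39100/471 ≈ 83.015
Retention S: 1000/CN − 10 with CN=83.015 → S = 800/391 ≈ 2.046 in
Ia = 0.2S: 0.2·2.046 = 0.409 in (exactly 160/391)
Since P=12.150 > Ia=0.409: effective rainfall P−Ia = 91813/7820 in
Q: (91813/7820)² ÷ (107813/7820) = 8429626969/843097660 in (≈ 9.998 in)

Q = 8429626969/843097660 in ≈ 9.998 in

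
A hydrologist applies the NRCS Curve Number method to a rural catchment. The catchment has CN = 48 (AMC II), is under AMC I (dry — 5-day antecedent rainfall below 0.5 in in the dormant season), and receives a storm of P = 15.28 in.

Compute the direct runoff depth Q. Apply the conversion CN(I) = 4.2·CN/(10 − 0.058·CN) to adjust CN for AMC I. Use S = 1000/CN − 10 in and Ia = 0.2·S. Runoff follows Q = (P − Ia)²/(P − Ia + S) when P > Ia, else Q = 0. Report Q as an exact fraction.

Q = 254115481/89091450 in ≈ 2.852 in

Dry (AMC I): CN(I) = 4.2·48/(10 − 0.058·48) = (1008/5)/(902/125) = 12600/451 ≈ 27.938
Retention S: 1000/CN − 10 with CN=27.938 → S = 1625/63 ≈ 25.794 in
Initial abstraction Ia = S/5 = (1625/63)/5 = 325/63 ≈ 5.159 in
P − Ia = 15.280 − 5.159 = 15941/1575 ≈ 10.121 in (> 0, runoff occurs)
Q: (15941/1575)² ÷ (56566/1575) = 254115481/89091450 in (≈ 2.852 in)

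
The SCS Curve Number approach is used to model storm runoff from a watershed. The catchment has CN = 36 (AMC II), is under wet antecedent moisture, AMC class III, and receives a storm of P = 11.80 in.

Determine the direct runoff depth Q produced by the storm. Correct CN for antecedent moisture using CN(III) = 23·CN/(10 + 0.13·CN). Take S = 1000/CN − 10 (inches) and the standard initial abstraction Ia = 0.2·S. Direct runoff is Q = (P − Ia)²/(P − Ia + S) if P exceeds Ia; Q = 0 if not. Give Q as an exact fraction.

Q = 112635769/19264455 in ≈ 5.847 in

CN(III) from CN(II)=36: (23·36)/(10 + 0.13·36) = 20700/367 ≈ 56.403
S = 1000/(20700/367) − 10 = 1600/207 in ≈ 7.729 in
Ia = 0.2S: 0.2·7.729 = 1.546 in (exactly 320/207)
Since P=11.800 > Ia=1.546: effective rainfall P−Ia = 10613/1035 in
Q: (10613/1035)² ÷ (18613/1035) = 112635769/19264455 in (≈ 5.847 in)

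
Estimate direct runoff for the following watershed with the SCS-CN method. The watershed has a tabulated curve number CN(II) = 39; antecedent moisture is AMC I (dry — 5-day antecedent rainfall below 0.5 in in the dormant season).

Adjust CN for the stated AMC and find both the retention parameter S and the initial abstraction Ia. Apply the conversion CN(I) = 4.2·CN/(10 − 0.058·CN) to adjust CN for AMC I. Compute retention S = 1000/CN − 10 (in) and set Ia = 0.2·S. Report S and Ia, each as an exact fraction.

S = 30500/819 in ≈ 37.241 in; Ia = 6100/819 in ≈ 7.448 in

Adjust CN=39 to AMC I: 4.2·39/(10 − 0.058·39) → (819/5) ÷ (3869/500) = 81900/3869 ≈ 21.168
S = 1000/(81900/3869) − 10 = 30500/819 in ≈ 37.241 in
Initial abstraction Ia = S/5 = (30500/819)/5 = 6100/819 ≈ 7.448 in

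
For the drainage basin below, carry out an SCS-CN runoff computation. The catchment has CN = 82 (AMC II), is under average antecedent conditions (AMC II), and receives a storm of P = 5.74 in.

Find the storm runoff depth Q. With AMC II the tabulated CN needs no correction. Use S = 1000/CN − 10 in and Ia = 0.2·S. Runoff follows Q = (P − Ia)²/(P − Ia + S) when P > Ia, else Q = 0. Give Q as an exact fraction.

Q = 118091689/31502350 in ≈ 3.749 in

Average conditions: CN = 82 (no AMC adjustment).
S = 1000/82 − 10 = 90/41 in ≈ 2.195 in
Ia = 0.2S: 0.2·2.195 = 0.439 in (exactly 18/41)
P − Ia = 5.740 − 0.439 = 10867/2050 ≈ 5.301 in (> 0, runoff occurs)
Q = (10867/2050)²/((10867/2050) + 90/41) = (118091689/4202500)/(15367/2050) = 118091689/31502350 in ≈ 3.749 in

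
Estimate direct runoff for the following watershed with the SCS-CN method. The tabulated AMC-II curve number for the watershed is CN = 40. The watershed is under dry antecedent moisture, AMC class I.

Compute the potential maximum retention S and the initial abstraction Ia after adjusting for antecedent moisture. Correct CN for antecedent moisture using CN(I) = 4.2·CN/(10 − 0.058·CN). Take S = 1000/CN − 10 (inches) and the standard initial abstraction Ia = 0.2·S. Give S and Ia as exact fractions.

Dry (AMC I): CN(I) = 4.2·40/(10 − 0.058·40) = 168/(192/25) = 175/8 ≈ 21.875
S = 1000/(175/8) − 10 = 250/7 in ≈ 35.714 in
Ia = 0.2S: 0.2·35.714 = 7.143 in (exactly 50/7)

S = 250/7 in ≈ 35.714 in; Ia = 50/7 in ≈ 7.143 in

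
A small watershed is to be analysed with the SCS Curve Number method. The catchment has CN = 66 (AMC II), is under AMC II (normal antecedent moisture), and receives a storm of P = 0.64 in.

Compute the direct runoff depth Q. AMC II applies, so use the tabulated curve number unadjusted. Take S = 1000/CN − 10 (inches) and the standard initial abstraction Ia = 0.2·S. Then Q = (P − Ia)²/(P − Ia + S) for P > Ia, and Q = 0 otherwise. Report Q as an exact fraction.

Q = 0 in ≈ 0.000 in

Average conditions: CN = 66 (no AMC adjustment).
Retention S: 1000/CN − 10 with CN=66.000 → S = 170/33 ≈ 5.152 in
Initial abstraction Ia = S/5 = (170/33)/5 = 34/33 ≈ 1.030 in
P = 0.640 ≤ Ia = 1.030 in: entire storm abstracted, Q = 0.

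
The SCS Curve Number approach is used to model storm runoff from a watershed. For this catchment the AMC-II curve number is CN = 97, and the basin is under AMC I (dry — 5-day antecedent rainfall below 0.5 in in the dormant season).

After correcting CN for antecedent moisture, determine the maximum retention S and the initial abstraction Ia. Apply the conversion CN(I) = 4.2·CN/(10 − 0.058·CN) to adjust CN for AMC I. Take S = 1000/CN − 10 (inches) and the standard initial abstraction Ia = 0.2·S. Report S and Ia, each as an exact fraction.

CN(I) from CN(II)=97: (4.2·97)/(10 − 0.058·97) = 67900/729 ≈ 93.141
Max retention: S = 1000/(67900/729) − 10 = 500/679 in (≈ 0.736 in)
Initial abstraction Ia = S/5 = (500/679)/5 = 100/679 ≈ 0.147 in

S = 500/679 in ≈ 0.736 in; Ia = 100/679 in ≈ 0.147 in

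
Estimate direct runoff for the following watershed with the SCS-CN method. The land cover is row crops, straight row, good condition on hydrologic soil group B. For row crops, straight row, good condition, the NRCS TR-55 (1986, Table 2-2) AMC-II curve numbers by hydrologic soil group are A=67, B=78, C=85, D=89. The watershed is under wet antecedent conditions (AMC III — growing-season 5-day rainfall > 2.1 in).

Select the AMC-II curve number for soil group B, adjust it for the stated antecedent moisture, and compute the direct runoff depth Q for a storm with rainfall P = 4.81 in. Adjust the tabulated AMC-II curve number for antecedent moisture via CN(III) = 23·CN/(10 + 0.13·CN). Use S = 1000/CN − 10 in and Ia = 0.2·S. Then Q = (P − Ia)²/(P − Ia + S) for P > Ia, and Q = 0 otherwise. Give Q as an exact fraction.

Q = 167655034849/46595292900 in ≈ 3.598 in

NRCS table: row crops, straight row, good condition, soil group B → CN(II) = 78
Wet (AMC III): CN(III) = 23·78/(10 + 0.13·78) = 1794/(1007/50) = 89700/1007 ≈ 89.076
Retention S: 1000/CN − 10 with CN=89.076 → S = 1100/897 ≈ 1.226 in
Ia = 0.2·(1100/897) = 220/897 in ≈ 0.245 in
P − Ia = 4.810 − 0.245 = 409457/89700 ≈ 4.565 in (> 0, runoff occurs)
Q = (409457/89700)²/((409457/89700) + 1100/897) = (167655034849/8046090000)/(519457/89700) = 167655034849/46595292900 in ≈ 3.598 in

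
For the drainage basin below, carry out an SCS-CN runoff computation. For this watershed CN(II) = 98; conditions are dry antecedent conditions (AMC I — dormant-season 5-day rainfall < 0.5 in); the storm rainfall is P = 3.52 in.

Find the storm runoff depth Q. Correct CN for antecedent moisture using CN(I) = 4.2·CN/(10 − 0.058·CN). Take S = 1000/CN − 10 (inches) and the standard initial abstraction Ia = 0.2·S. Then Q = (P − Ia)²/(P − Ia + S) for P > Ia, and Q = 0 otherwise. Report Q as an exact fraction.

Dry (AMC I): CN(I) = 4.2·98/(10 − 0.058·98) = (2058/5)/(1079/250) = 102900/1079 ≈ 95.366
Max retention: S = 1000/(102900/1079) − 10 = 500/1029 in (≈ 0.486 in)
Initial abstraction Ia = S/5 = (500/1029)/5 = 100/1029 ≈ 0.097 in
Since P=3.520 > Ia=0.097: effective rainfall P−Ia = 88052/25725 in
Q: (88052/25725)² ÷ (100552/25725) = 969144338/323337525 in (≈ 2.997 in)

Q = 969144338/323337525 in ≈ 2.997 in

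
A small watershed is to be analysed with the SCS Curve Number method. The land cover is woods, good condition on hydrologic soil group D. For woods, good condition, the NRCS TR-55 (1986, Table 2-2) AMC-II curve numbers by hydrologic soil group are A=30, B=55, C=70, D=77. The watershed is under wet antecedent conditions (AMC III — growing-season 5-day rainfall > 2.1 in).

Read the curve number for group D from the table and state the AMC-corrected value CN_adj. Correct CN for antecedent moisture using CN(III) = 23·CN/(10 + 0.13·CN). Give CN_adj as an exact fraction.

CN_adj = 7700/87 ≈ 88.506

NRCS table: woods, good condition, soil group D → CN(II) = 77
Adjust CN=77 to AMC III: 23·77/(10 + 0.13·77) → 1771 ÷ (2001/100) = 7700/87 ≈ 88.506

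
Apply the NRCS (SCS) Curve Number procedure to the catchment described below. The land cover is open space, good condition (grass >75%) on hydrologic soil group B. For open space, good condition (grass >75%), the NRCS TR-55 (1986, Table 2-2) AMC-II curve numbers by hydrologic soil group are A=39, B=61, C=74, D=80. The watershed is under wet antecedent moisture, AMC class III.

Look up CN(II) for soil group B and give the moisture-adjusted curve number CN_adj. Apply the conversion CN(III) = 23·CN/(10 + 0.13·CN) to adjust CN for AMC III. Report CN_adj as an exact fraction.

NRCS table: open space, good condition (grass >75%), soil group B → CN(II) = 61
Adjust CN=61 to AMC III: 23·61/(10 + 0.13·61) → 1403 ÷ (1793/100) = 140300/1793 ≈ 78.249

CN_adj = 140300/1793 ≈ 78.249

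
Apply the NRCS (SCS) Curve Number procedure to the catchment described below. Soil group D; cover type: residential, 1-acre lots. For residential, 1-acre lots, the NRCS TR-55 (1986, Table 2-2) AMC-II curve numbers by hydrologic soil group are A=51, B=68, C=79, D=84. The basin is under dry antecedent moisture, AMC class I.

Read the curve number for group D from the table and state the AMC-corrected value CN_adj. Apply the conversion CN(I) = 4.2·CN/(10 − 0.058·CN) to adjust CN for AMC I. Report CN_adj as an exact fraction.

NRCS table: residential, 1-acre lots, soil group D → CN(II) = 84
CN(I) from CN(II)=84: (4.2·84)/(10 − 0.058·84) = 44100/641 ≈ 68.799

CN_adj = 44100/641 ≈ 68.799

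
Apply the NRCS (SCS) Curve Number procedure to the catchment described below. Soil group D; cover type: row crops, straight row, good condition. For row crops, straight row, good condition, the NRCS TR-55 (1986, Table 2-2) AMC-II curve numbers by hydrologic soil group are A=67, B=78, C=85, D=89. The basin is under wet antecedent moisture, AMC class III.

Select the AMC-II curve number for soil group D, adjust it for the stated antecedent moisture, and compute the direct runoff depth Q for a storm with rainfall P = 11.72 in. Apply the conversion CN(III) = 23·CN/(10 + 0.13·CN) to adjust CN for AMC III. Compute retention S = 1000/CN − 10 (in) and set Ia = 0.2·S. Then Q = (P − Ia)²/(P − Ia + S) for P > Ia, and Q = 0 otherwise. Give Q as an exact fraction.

Q = 353158021441/31819130925 in ≈ 11.099 in

NRCS table: row crops, straight row, good condition, soil group D → CN(II) = 89
CN(III) from CN(II)=89: (23·89)/(10 + 0.13·89) = 204700/2157 ≈ 94.900
S = 1000/(204700/2157) − 10 = 1100/2047 in ≈ 0.537 in
Initial abstraction Ia = S/5 = (1100/2047)/5 = 220/2047 ≈ 0.107 in
P − Ia = 11.720 − 0.107 = 594271/51175 ≈ 11.613 in (> 0, runoff occurs)
Q = (594271/51175)²/((594271/51175) + 1100/2047) = (353158021441/2618880625)/(621771/51175) = 353158021441/31819130925 in ≈ 11.099 in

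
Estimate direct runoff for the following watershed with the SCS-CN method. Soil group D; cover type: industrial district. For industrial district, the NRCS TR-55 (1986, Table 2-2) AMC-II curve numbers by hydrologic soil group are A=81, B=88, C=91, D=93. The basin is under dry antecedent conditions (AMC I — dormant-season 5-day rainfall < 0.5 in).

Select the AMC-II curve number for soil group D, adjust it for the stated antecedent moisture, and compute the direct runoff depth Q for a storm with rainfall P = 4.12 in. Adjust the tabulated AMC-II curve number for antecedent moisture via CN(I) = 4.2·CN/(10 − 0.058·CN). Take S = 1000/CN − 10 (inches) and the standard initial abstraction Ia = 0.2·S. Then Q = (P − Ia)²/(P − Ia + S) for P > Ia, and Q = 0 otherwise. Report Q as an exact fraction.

Q = 688380169/270190575 in ≈ 2.548 in

NRCS table: industrial district, soil group D → CN(II) = 93
Adjust CN=93 to AMC I: 4.2·93/(10 − 0.058·93) → (1953/5) ÷ (2303/500) = 27900/329 ≈ 84.802
Retention S: 1000/CN − 10 with CN=84.802 → S = 500/279 ≈ 1.792 in
Ia = 0.2·(500/279) = 100/279 in ≈ 0.358 in
Excess rainfall: 4.120 − 0.358 = 3.762 in; P > Ia so Q > 0
Q = (26237/6975)²/((26237/6975) + 500/279) = (688380169/48650625)/(38737/6975) = 688380169/270190575 in ≈ 2.548 in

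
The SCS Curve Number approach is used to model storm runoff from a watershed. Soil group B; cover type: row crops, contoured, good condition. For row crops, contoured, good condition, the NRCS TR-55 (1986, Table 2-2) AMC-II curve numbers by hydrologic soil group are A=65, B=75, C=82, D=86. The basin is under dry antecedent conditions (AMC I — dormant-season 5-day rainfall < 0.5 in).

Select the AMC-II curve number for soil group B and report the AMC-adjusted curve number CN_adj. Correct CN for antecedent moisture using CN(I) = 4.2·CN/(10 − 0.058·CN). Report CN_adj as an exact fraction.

NRCS table: row crops, contoured, good condition, soil group B → CN(II) = 75
Dry (AMC I): CN(I) = 4.2·75/(10 − 0.058·75) = 315/(113/20) = 6300/113 ≈ 55.752

CN_adj = 6300/113 ≈ 55.752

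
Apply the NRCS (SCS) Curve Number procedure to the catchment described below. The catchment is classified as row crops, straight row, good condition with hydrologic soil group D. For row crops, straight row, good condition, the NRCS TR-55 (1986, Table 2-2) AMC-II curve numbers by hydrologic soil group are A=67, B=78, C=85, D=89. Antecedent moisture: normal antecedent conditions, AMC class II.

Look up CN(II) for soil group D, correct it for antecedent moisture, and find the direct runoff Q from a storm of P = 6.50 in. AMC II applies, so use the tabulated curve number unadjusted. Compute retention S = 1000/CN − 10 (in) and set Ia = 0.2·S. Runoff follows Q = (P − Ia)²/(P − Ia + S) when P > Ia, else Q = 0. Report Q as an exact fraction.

Q = 1238769/237274 in ≈ 5.221 in

NRCS table: row crops, straight row, good condition, soil group D → CN(II) = 89
AMC II — tabulated CN = 89 applies directly.
Max retention: S = 1000/89 − 10 = 110/89 in (≈ 1.236 in)
Ia = 0.2·(110/89) = 22/89 in ≈ 0.247 in
P − Ia = 6.500 − 0.247 = 1113/178 ≈ 6.253 in (> 0, runoff occurs)
Q = (1113/178)²/((1113/178) + 110/89) = (1238769/31684)/(1333/178) = 1238769/237274 in ≈ 5.221 in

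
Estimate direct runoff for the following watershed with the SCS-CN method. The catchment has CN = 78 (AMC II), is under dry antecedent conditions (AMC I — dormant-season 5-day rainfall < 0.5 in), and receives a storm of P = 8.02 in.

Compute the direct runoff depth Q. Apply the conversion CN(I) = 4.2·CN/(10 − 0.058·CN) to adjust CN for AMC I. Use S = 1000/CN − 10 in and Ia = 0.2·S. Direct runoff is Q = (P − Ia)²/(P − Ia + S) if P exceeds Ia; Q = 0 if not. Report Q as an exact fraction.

CN(I) from CN(II)=78: (4.2·78)/(10 − 0.058·78) = 81900/1369 ≈ 59.825
Max retention: S = 1000/(81900/1369) − 10 = 5500/819 in (≈ 6.716 in)
Ia = 0.2·(5500/819) = 1100/819 in ≈ 1.343 in
Excess rainfall: 8.020 − 1.343 = 6.677 in; P > Ia so Q > 0
Q: (273419/40950)² ÷ (548419/40950) = 74757949561/22457758050 in (≈ 3.329 in)

Q = 74757949561/22457758050 in ≈ 3.329 in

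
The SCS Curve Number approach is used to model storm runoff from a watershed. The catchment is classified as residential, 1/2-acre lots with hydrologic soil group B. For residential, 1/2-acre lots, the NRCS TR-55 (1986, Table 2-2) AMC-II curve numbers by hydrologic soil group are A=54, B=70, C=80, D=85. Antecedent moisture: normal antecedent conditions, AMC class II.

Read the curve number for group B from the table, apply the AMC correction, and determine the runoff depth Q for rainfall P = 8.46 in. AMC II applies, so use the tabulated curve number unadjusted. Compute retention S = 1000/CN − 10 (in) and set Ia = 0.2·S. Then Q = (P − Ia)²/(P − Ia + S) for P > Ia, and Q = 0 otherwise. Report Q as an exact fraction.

NRCS table: residential, 1/2-acre lots, soil group B → CN(II) = 70
Average conditions: CN = 70 (no AMC adjustment).
S = 1000/70 − 10 = 30/7 in ≈ 4.286 in
Ia = 0.2·(30/7) = 6/7 in ≈ 0.857 in
P − Ia = 8.460 − 0.857 = 2661/350 ≈ 7.603 in (> 0, runoff occurs)
Runoff Q = (P−Ia)²/(P−Ia+S) = (7.603)²/(7.603+4.286) = 2360307/485450 ≈ 4.862 in

Q = 2360307/485450 in ≈ 4.862 in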